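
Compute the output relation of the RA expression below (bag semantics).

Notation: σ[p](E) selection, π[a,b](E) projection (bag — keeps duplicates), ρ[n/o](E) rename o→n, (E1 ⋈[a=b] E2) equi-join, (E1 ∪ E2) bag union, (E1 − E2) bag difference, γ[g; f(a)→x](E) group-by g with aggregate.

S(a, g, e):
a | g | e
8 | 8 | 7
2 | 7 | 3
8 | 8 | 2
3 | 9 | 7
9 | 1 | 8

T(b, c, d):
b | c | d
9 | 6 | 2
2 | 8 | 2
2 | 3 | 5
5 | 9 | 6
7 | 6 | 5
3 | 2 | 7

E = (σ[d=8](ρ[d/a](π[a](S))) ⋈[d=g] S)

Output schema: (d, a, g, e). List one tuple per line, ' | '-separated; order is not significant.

Subexpression sizes:
  S → 5
  π[a](S) → 5
  ρ[d/a](π[a](S)) → 5
  σ[d=8](ρ[d/a](π[a](S))) → 2
  S → 5
  (σ[d=8](ρ[d/a](π[a](S))) ⋈[d=g] S) → 4

== RESULT ==
d | a | g | e
8 | 8 | 8 | 2
8 | 8 | 8 | 2
8 | 8 | 8 | 7
8 | 8 | 8 | 7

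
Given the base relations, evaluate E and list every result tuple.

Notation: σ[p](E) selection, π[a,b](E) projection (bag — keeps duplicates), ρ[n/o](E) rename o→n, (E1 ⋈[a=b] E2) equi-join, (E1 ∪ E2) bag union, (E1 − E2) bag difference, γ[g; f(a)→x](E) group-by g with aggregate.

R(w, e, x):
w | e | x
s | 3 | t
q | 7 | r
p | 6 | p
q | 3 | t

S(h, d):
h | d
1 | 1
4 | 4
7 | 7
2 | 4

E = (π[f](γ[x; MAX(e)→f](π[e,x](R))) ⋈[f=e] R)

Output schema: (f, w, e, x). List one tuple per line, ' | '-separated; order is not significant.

Per-node cardinality:
  R → 4
  π[e,x](R) → 4
  γ[x; MAX(e)→f](π[e,x](R)) → 3
  π[f](γ[x; MAX(e)→f](π[e,x](R))) → 3
  R → 4
  (π[f](γ[x; MAX(e)→f](π[e,x](R))) ⋈[f=e] R) → 4

== RESULT ==
f | w | e | x
3 | q | 3 | t
3 | s | 3 | t
6 | p | 6 | p
7 | q | 7 | r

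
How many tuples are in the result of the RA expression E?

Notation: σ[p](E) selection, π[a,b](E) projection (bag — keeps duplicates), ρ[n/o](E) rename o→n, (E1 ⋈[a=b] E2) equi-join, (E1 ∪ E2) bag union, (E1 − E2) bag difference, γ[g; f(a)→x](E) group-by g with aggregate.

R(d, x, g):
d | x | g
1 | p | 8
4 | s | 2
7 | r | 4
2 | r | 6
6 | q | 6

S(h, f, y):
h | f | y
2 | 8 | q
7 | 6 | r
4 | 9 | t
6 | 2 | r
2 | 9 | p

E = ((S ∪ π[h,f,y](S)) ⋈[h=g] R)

Stepwise |·|:
  S → 5
  S → 5
  π[h,f,y](S) → 5
  (S ∪ π[h,f,y](S)) → 10
  R → 5
  ((S ∪ π[h,f,y](S)) ⋈[h=g] R) → 10

|E| = 10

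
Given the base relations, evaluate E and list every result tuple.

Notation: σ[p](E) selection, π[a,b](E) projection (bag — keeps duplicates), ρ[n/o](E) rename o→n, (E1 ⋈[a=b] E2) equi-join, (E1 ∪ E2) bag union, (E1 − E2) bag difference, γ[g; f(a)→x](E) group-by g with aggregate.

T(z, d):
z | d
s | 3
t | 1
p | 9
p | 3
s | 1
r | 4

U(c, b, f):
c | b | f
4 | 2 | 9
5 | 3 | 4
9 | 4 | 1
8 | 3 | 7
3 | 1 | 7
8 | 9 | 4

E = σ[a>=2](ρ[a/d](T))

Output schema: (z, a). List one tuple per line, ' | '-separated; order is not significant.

Subexpression sizes:
  T → 6
  ρ[a/d](T) → 6
  σ[a>=2](ρ[a/d](T)) → 4

== RESULT ==
z | a
p | 3
p | 9
r | 4
s | 3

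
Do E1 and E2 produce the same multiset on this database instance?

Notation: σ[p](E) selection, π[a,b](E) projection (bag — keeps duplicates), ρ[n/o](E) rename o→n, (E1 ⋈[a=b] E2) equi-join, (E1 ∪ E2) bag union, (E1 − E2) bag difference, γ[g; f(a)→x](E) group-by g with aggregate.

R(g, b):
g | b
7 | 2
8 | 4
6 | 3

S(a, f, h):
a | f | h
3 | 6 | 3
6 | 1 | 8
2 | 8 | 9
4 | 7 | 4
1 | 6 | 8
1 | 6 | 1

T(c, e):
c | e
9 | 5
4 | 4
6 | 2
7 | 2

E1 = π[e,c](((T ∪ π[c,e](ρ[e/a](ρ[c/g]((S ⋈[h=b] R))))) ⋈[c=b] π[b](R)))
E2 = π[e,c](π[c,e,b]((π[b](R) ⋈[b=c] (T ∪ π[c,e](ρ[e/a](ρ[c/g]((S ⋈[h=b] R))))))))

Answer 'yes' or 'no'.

E1 subexpression sizes:
  T → 4
  S → 6
  R → 3
  (S ⋈[h=b] R) → 2
  ρ[c/g]((S ⋈[h=b] R)) → 2
  ρ[e/a](ρ[c/g]((S ⋈[h=b] R))) → 2
  π[c,e](ρ[e/a](ρ[c/g]((S ⋈[h=b] R)))) → 2
  (T ∪ π[c,e](ρ[e/a](ρ[c/g]((S ⋈[h=b] R))))) → 6
  R → 3
  π[b](R) → 3
  ((T ∪ π[c,e](ρ[e/a](ρ[c/g]((S ⋈[h=b] R))))) ⋈[c=b] π[b](R)) → 1
  π[e,c](((T ∪ π[c,e](ρ[e/a](ρ[c/g]((S ⋈[h=b] R))))) ⋈[c=b] π[b](R))) → 1
E2 subexpression sizes:
  R → 3
  π[b](R) → 3
  T → 4
  S → 6
  R → 3
  (S ⋈[h=b] R) → 2
  ρ[c/g]((S ⋈[h=b] R)) → 2
  ρ[e/a](ρ[c/g]((S ⋈[h=b] R))) → 2
  π[c,e](ρ[e/a](ρ[c/g]((S ⋈[h=b] R)))) → 2
  (T ∪ π[c,e](ρ[e/a](ρ[c/g]((S ⋈[h=b] R))))) → 6
  (π[b](R) ⋈[b=c] (T ∪ π[c,e](ρ[e/a](ρ[c/g]((S ⋈[h=b] R)))))) → 1
  π[c,e,b]((π[b](R) ⋈[b=c] (T ∪ π[c,e](ρ[e/a](ρ[c/g]((S ⋈[h=b] R))))))) → 1
  π[e,c](π[c,e,b]((π[b](R) ⋈[b=c] (T ∪ π[c,e](ρ[e/a](ρ[c/g]((S ⋈[h=b] R)))))))) → 1

E1 and E2 produce the same multiset:
e | c
4 | 4

yes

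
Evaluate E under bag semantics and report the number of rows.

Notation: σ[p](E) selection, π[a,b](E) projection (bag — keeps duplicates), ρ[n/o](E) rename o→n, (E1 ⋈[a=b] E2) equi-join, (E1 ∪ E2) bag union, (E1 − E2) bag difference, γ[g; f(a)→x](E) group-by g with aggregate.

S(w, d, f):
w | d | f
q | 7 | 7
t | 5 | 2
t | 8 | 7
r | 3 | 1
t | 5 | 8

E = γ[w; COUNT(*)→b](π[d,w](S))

Stepwise |·|:
  S → 5
  π[d,w](S) → 5
  γ[w; COUNT(*)→b](π[d,w](S)) → 3

|E| = 3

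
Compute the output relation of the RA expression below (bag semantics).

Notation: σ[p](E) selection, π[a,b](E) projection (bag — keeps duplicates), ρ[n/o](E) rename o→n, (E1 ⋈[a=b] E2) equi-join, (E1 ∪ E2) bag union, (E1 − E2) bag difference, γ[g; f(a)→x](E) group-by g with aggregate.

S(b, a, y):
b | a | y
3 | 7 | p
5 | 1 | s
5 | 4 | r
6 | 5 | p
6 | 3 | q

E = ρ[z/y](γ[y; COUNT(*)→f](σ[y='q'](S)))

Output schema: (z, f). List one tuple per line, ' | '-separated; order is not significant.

Per-node cardinality:
  S → 5
  σ[y='q'](S) → 1
  γ[y; COUNT(*)→f](σ[y='q'](S)) → 1
  ρ[z/y](γ[y; COUNT(*)→f](σ[y='q'](S))) → 1

== RESULT ==
z | f
q | 1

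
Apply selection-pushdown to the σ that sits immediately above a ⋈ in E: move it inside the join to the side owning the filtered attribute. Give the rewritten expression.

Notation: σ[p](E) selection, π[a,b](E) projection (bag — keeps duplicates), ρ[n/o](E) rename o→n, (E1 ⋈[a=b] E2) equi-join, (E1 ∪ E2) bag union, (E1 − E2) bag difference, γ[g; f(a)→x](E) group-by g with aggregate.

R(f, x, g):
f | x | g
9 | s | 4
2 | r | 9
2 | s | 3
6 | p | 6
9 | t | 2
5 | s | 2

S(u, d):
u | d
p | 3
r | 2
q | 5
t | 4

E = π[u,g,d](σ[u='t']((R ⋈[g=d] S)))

σ filters on u, owned by the right side.
E' = π[u,g,d]((R ⋈[g=d] σ[u='t'](S)))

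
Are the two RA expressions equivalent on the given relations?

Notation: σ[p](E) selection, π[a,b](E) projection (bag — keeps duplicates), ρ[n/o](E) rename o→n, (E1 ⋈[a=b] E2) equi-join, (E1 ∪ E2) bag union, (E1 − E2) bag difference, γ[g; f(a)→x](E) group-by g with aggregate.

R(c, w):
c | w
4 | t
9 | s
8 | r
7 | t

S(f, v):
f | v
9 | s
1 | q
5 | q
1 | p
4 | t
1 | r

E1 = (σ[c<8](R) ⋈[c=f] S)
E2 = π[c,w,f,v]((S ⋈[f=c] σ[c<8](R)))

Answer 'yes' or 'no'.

E1 per-node cardinality:
  R → 4
  σ[c<8](R) → 2
  S → 6
  (σ[c<8](R) ⋈[c=f] S) → 1
E2 per-node cardinality:
  S → 6
  R → 4
  σ[c<8](R) → 2
  (S ⋈[f=c] σ[c<8](R)) → 1
  π[c,w,f,v]((S ⋈[f=c] σ[c<8](R))) → 1

E1 and E2 produce the same multiset:
c | w | f | v
4 | t | 4 | t

yes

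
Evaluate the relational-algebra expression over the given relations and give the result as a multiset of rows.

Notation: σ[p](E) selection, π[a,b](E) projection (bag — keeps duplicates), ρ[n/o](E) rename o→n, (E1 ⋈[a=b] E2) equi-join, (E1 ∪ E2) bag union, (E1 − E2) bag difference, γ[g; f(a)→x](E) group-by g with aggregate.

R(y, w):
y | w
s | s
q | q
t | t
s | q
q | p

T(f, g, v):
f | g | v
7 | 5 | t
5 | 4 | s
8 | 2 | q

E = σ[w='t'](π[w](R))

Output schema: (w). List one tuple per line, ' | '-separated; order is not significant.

Per-node cardinality:
  R → 5
  π[w](R) → 5
  σ[w='t'](π[w](R)) → 1

== RESULT ==
w
t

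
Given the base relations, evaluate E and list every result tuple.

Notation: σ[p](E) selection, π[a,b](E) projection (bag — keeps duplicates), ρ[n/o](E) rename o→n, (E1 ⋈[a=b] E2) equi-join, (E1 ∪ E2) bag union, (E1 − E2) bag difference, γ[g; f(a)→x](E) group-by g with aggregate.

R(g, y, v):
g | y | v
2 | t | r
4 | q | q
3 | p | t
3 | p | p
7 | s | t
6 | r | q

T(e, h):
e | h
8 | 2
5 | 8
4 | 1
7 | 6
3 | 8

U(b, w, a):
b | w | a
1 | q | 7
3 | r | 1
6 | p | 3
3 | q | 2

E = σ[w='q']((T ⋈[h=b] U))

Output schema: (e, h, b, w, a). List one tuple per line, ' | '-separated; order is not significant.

Row counts bottom-up:
  T → 5
  U → 4
  (T ⋈[h=b] U) → 2
  σ[w='q']((T ⋈[h=b] U)) → 1

== RESULT ==
e | h | b | w | a
4 | 1 | 1 | q | 7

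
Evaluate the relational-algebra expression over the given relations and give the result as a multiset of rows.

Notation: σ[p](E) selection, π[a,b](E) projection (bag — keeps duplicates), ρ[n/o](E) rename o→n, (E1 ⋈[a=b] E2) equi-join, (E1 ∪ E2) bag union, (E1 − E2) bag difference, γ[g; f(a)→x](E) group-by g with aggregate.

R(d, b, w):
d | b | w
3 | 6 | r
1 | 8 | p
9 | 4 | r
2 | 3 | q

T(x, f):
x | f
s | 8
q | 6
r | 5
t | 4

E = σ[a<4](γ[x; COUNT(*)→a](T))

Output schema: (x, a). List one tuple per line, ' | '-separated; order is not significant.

Stepwise |·|:
  T → 4
  γ[x; COUNT(*)→a](T) → 4
  σ[a<4](γ[x; COUNT(*)→a](T)) → 4

== RESULT ==
x | a
q | 1
r | 1
s | 1
t | 1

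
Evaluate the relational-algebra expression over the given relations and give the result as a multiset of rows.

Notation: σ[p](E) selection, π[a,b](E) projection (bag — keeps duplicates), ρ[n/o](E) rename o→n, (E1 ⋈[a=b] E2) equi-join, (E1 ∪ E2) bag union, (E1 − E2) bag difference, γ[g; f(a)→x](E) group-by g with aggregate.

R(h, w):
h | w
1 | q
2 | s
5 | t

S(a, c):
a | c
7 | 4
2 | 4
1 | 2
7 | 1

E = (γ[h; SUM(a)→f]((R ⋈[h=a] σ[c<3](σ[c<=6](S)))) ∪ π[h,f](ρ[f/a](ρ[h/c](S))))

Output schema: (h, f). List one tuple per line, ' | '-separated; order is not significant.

Subexpression sizes:
  R → 3
  S → 4
  σ[c<=6](S) → 4
  σ[c<3](σ[c<=6](S)) → 2
  (R ⋈[h=a] σ[c<3](σ[c<=6](S))) → 1
  γ[h; SUM(a)→f]((R ⋈[h=a] σ[c<3](σ[c<=6](S)))) → 1
  S → 4
  ρ[h/c](S) → 4
  ρ[f/a](ρ[h/c](S)) → 4
  π[h,f](ρ[f/a](ρ[h/c](S))) → 4
  (γ[h; SUM(a)→f]((R ⋈[h=a] σ[c<3](σ[c<=6](S)))) ∪ π[h,f](ρ[f/a](ρ[h/c](S)))) → 5

== RESULT ==
h | f
1 | 1
1 | 7
2 | 1
4 | 2
4 | 7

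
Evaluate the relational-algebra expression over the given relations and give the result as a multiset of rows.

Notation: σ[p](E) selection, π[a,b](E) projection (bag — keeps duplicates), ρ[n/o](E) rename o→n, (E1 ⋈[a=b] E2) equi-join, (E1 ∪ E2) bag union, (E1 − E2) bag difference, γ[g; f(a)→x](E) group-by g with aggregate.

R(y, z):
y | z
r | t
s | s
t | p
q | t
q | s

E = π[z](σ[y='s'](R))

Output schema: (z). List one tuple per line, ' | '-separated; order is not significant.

Row counts bottom-up:
  R → 5
  σ[y='s'](R) → 1
  π[z](σ[y='s'](R)) → 1

== RESULT ==
z
s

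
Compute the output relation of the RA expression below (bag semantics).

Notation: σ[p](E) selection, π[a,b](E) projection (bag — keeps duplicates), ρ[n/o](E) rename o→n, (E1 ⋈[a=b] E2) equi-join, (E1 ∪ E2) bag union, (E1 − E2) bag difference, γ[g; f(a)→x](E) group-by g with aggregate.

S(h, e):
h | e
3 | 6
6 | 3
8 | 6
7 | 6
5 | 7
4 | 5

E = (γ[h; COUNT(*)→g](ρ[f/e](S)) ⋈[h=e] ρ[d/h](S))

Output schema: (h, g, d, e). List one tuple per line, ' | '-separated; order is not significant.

Subexpression sizes:
  S → 6
  ρ[f/e](S) → 6
  γ[h; COUNT(*)→g](ρ[f/e](S)) → 6
  S → 6
  ρ[d/h](S) → 6
  (γ[h; COUNT(*)→g](ρ[f/e](S)) ⋈[h=e] ρ[d/h](S)) → 6

== RESULT ==
h | g | d | e
3 | 1 | 6 | 3
5 | 1 | 4 | 5
6 | 1 | 3 | 6
6 | 1 | 7 | 6
6 | 1 | 8 | 6
7 | 1 | 5 | 7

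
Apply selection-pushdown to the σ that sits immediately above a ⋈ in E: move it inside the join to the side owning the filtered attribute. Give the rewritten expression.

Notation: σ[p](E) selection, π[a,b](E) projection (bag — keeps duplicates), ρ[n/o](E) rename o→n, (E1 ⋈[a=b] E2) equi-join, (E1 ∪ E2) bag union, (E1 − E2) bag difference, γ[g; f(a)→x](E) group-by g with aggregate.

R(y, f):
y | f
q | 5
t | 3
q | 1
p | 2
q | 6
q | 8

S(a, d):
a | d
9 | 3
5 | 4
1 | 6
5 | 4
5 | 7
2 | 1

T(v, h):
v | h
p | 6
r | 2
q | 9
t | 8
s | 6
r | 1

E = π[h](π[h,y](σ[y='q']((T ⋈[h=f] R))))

σ filters on y, owned by the right side.
E' = π[h](π[h,y]((T ⋈[h=f] σ[y='q'](R))))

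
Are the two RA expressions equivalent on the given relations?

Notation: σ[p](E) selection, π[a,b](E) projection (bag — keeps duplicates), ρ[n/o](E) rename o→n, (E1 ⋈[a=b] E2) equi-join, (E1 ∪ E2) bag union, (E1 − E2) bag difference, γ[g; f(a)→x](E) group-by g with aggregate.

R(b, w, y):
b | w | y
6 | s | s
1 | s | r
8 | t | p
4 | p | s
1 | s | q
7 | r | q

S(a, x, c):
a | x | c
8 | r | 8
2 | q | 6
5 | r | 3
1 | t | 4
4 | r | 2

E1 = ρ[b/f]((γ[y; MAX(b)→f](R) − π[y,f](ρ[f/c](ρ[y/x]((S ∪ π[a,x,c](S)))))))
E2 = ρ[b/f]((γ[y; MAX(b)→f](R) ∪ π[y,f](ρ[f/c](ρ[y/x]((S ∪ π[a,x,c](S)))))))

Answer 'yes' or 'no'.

E1 row counts bottom-up:
  R → 6
  γ[y; MAX(b)→f](R) → 4
  S → 5
  S → 5
  π[a,x,c](S) → 5
  (S ∪ π[a,x,c](S)) → 10
  ρ[y/x]((S ∪ π[a,x,c](S))) → 10
  ρ[f/c](ρ[y/x]((S ∪ π[a,x,c](S)))) → 10
  π[y,f](ρ[f/c](ρ[y/x]((S ∪ π[a,x,c](S))))) → 10
  (γ[y; MAX(b)→f](R) − π[y,f](ρ[f/c](ρ[y/x]((S ∪ π[a,x,c](S)))))) → 4
  ρ[b/f]((γ[y; MAX(b)→f](R) − π[y,f](ρ[f/c](ρ[y/x]((S ∪ π[a,x,c](S))))))) → 4
E2 row counts bottom-up:
  R → 6
  γ[y; MAX(b)→f](R) → 4
  S → 5
  S → 5
  π[a,x,c](S) → 5
  (S ∪ π[a,x,c](S)) → 10
  ρ[y/x]((S ∪ π[a,x,c](S))) → 10
  ρ[f/c](ρ[y/x]((S ∪ π[a,x,c](S)))) → 10
  π[y,f](ρ[f/c](ρ[y/x]((S ∪ π[a,x,c](S))))) → 10
  (γ[y; MAX(b)→f](R) ∪ π[y,f](ρ[f/c](ρ[y/x]((S ∪ π[a,x,c](S)))))) → 14
  ρ[b/f]((γ[y; MAX(b)→f](R) ∪ π[y,f](ρ[f/c](ρ[y/x]((S ∪ π[a,x,c](S))))))) → 14

E1 result:
y | b
p | 8
q | 7
r | 1
s | 6
E2 result:
y | b
p | 8
q | 6
q | 6
q | 7
r | 1
r | 2
r | 2
r | 3
r | 3
r | 8
r | 8
s | 6
t | 4
t | 4
Witness: ('t', 4) appears 0× in E1 but 2× in E2.

no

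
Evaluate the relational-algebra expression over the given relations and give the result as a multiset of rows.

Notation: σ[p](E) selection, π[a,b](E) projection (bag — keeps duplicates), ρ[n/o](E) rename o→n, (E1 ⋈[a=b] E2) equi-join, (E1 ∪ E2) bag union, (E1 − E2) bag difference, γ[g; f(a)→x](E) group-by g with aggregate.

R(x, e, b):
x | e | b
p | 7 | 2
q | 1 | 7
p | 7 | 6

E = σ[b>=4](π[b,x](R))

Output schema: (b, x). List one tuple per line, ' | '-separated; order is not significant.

Per-node cardinality:
  R → 3
  π[b,x](R) → 3
  σ[b>=4](π[b,x](R)) → 2

== RESULT ==
b | x
6 | p
7 | q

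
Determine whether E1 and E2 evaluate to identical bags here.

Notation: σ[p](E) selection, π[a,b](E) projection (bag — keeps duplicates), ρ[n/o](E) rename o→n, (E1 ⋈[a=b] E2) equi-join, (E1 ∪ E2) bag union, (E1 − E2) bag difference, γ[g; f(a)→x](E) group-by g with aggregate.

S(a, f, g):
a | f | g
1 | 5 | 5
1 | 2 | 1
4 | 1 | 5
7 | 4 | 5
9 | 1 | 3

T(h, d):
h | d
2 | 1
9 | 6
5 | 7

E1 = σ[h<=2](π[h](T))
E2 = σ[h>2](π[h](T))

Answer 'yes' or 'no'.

E1 row counts bottom-up:
  T → 3
  π[h](T) → 3
  σ[h<=2](π[h](T)) → 1
E2 row counts bottom-up:
  T → 3
  π[h](T) → 3
  σ[h>2](π[h](T)) → 2

E1 result:
h
2
E2 result:
h
5
9
Witness: (2,) appears 1× in E1 but 0× in E2.

no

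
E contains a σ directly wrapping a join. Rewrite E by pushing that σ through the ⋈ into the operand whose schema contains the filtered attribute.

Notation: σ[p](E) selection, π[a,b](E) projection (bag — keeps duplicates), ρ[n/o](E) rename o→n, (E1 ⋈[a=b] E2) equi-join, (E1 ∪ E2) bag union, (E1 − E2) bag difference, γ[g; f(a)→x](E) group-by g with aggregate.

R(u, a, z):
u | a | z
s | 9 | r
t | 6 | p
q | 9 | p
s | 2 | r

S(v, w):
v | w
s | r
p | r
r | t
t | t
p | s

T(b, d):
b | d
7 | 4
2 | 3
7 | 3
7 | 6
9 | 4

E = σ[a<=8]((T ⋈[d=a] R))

σ filters on a, owned by the right side.
E' = (T ⋈[d=a] σ[a<=8](R))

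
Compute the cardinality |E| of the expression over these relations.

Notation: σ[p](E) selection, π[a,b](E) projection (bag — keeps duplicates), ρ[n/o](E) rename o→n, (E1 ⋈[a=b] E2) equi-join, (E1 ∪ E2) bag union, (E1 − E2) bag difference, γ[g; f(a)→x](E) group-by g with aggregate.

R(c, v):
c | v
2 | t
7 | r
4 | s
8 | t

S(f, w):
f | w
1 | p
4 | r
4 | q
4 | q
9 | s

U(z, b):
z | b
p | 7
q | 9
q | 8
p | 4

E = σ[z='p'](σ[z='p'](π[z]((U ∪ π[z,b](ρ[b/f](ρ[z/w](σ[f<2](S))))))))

Stepwise |·|:
  U → 4
  S → 5
  σ[f<2](S) → 1
  ρ[z/w](σ[f<2](S)) → 1
  ρ[b/f](ρ[z/w](σ[f<2](S))) → 1
  π[z,b](ρ[b/f](ρ[z/w](σ[f<2](S)))) → 1
  (U ∪ π[z,b](ρ[b/f](ρ[z/w](σ[f<2](S))))) → 5
  π[z]((U ∪ π[z,b](ρ[b/f](ρ[z/w](σ[f<2](S)))))) → 5
  σ[z='p'](π[z]((U ∪ π[z,b](ρ[b/f](ρ[z/w](σ[f<2](S))))))) → 3
  σ[z='p'](σ[z='p'](π[z]((U ∪ π[z,b](ρ[b/f](ρ[z/w](σ[f<2](S)))))))) → 3

|E| = 3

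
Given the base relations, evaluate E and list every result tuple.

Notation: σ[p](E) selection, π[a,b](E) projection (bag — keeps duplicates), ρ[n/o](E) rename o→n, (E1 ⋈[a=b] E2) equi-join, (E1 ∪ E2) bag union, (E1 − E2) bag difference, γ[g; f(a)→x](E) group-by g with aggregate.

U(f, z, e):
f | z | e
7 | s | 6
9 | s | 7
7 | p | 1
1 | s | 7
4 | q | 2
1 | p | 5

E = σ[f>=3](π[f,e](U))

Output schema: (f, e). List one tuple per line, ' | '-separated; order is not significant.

Row counts bottom-up:
  U → 6
  π[f,e](U) → 6
  σ[f>=3](π[f,e](U)) → 4

== RESULT ==
f | e
4 | 2
7 | 1
7 | 6
9 | 7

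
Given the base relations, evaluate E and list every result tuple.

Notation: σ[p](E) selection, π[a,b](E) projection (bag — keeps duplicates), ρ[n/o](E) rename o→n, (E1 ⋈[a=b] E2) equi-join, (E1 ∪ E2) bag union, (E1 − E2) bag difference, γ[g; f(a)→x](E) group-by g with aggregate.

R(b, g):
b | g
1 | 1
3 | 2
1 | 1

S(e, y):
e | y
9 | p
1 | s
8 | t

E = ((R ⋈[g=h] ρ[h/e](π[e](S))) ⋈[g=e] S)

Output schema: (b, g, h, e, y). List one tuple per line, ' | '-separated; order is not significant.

Subexpression sizes:
  R → 3
  S → 3
  π[e](S) → 3
  ρ[h/e](π[e](S)) → 3
  (R ⋈[g=h] ρ[h/e](π[e](S))) → 2
  S → 3
  ((R ⋈[g=h] ρ[h/e](π[e](S))) ⋈[g=e] S) → 2

== RESULT ==
b | g | h | e | y
1 | 1 | 1 | 1 | s
1 | 1 | 1 | 1 | s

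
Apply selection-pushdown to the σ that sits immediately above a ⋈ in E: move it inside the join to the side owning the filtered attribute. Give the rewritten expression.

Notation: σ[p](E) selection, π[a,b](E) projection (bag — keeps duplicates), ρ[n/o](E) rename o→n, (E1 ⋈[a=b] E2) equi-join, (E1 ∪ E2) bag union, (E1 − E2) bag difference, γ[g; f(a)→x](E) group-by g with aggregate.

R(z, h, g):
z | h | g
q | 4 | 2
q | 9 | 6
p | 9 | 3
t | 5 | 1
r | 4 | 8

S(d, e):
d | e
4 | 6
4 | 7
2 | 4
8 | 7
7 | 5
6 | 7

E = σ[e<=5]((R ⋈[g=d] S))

σ filters on e, owned by the right side.
E' = (R ⋈[g=d] σ[e<=5](S))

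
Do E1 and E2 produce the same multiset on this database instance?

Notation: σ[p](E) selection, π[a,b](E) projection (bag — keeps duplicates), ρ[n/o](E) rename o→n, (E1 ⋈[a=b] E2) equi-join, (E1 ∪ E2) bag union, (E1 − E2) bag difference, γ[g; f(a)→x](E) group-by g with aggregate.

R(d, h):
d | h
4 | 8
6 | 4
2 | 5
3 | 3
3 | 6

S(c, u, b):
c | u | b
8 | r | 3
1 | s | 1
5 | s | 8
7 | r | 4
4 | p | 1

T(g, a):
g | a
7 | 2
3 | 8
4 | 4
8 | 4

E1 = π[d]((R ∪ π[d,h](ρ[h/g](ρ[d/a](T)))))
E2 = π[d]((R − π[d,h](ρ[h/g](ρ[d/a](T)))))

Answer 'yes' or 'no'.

E1 per-node cardinality:
  R → 5
  T → 4
  ρ[d/a](T) → 4
  ρ[h/g](ρ[d/a](T)) → 4
  π[d,h](ρ[h/g](ρ[d/a](T))) → 4
  (R ∪ π[d,h](ρ[h/g](ρ[d/a](T)))) → 9
  π[d]((R ∪ π[d,h](ρ[h/g](ρ[d/a](T))))) → 9
E2 per-node cardinality:
  R → 5
  T → 4
  ρ[d/a](T) → 4
  ρ[h/g](ρ[d/a](T)) → 4
  π[d,h](ρ[h/g](ρ[d/a](T))) → 4
  (R − π[d,h](ρ[h/g](ρ[d/a](T)))) → 4
  π[d]((R − π[d,h](ρ[h/g](ρ[d/a](T))))) → 4

E1 result:
d
2
2
3
3
4
4
4
6
8
E2 result:
d
2
3
3
6
Witness: (2,) appears 2× in E1 but 1× in E2.

no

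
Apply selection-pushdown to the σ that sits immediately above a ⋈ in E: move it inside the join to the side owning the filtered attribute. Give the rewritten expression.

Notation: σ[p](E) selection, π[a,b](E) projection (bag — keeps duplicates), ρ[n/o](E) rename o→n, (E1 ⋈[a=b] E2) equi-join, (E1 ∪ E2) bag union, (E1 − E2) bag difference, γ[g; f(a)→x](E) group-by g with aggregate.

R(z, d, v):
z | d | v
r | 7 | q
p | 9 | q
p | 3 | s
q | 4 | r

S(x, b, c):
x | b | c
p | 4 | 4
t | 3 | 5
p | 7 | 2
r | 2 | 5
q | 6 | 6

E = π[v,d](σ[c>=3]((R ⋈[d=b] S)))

σ filters on c, owned by the right side.
E' = π[v,d]((R ⋈[d=b] σ[c>=3](S)))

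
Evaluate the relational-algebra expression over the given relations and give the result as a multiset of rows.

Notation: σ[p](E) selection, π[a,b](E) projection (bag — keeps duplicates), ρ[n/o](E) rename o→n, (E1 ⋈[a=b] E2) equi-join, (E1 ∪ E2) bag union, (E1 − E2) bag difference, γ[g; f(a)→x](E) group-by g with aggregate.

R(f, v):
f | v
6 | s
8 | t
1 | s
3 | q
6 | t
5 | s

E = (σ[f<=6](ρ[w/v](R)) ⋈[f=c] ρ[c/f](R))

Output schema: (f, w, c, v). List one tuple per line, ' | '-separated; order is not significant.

Row counts bottom-up:
  R → 6
  ρ[w/v](R) → 6
  σ[f<=6](ρ[w/v](R)) → 5
  R → 6
  ρ[c/f](R) → 6
  (σ[f<=6](ρ[w/v](R)) ⋈[f=c] ρ[c/f](R)) → 7

== RESULT ==
f | w | c | v
1 | s | 1 | s
3 | q | 3 | q
5 | s | 5 | s
6 | s | 6 | s
6 | s | 6 | t
6 | t | 6 | s
6 | t | 6 | t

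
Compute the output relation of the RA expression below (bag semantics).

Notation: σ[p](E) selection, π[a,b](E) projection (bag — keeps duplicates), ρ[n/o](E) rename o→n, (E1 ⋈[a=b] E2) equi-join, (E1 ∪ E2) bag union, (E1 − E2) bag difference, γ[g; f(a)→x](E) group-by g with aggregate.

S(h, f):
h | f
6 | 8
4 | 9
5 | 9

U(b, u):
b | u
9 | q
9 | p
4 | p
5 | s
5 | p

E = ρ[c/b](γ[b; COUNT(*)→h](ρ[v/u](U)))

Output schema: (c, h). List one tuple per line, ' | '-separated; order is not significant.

Stepwise |·|:
  U → 5
  ρ[v/u](U) → 5
  γ[b; COUNT(*)→h](ρ[v/u](U)) → 3
  ρ[c/b](γ[b; COUNT(*)→h](ρ[v/u](U))) → 3

== RESULT ==
c | h
4 | 1
5 | 2
9 | 2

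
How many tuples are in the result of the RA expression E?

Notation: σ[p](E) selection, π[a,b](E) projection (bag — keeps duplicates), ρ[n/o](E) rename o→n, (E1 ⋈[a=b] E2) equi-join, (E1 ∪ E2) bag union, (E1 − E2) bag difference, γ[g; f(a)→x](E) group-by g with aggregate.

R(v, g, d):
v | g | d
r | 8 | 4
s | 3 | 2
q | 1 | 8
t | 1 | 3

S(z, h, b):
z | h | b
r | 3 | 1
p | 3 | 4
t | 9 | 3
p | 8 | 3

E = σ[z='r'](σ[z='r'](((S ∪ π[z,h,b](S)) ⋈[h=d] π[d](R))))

Per-node cardinality:
  S → 4
  S → 4
  π[z,h,b](S) → 4
  (S ∪ π[z,h,b](S)) → 8
  R → 4
  π[d](R) → 4
  ((S ∪ π[z,h,b](S)) ⋈[h=d] π[d](R)) → 6
  σ[z='r'](((S ∪ π[z,h,b](S)) ⋈[h=d] π[d](R))) → 2
  σ[z='r'](σ[z='r'](((S ∪ π[z,h,b](S)) ⋈[h=d] π[d](R)))) → 2

|E| = 2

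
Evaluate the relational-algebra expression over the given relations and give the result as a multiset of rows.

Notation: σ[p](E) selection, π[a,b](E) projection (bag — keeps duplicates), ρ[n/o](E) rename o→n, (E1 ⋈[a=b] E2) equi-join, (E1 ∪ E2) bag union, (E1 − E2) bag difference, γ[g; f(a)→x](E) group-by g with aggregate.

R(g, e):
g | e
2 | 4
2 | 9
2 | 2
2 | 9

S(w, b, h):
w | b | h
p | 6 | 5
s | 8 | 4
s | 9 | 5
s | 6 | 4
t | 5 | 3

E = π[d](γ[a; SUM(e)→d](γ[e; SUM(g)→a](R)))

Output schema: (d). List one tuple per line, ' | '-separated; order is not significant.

Stepwise |·|:
  R → 4
  γ[e; SUM(g)→a](R) → 3
  γ[a; SUM(e)→d](γ[e; SUM(g)→a](R)) → 2
  π[d](γ[a; SUM(e)→d](γ[e; SUM(g)→a](R))) → 2

== RESULT ==
d
6
9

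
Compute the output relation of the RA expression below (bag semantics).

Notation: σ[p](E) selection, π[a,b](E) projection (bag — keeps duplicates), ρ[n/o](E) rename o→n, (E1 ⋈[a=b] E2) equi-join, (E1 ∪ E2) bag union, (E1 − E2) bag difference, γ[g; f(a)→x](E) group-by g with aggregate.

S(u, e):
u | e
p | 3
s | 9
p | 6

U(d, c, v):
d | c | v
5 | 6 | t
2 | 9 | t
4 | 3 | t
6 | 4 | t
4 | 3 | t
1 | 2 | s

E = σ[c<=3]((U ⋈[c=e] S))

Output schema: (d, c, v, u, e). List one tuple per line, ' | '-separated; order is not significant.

Subexpression sizes:
  U → 6
  S → 3
  (U ⋈[c=e] S) → 4
  σ[c<=3]((U ⋈[c=e] S)) → 2

== RESULT ==
d | c | v | u | e
4 | 3 | t | p | 3
4 | 3 | t | p | 3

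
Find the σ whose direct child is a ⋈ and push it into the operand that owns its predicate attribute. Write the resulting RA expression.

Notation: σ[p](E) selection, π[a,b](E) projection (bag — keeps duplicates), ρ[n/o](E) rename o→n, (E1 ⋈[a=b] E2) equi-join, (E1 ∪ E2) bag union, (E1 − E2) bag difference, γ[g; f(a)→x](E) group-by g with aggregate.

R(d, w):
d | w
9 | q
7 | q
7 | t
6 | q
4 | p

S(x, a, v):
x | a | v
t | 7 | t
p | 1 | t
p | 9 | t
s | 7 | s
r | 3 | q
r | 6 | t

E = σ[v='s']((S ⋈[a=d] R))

σ filters on v, owned by the left side.
E' = (σ[v='s'](S) ⋈[a=d] R)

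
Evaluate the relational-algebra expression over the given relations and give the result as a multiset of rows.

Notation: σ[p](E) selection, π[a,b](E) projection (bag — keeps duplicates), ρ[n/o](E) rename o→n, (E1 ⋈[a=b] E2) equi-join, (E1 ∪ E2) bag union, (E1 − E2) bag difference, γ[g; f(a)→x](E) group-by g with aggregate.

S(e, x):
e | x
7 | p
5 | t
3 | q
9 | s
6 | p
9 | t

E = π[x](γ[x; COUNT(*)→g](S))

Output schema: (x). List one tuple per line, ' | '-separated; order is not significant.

Per-node cardinality:
  S → 6
  γ[x; COUNT(*)→g](S) → 4
  π[x](γ[x; COUNT(*)→g](S)) → 4

== RESULT ==
x
p
q
s
t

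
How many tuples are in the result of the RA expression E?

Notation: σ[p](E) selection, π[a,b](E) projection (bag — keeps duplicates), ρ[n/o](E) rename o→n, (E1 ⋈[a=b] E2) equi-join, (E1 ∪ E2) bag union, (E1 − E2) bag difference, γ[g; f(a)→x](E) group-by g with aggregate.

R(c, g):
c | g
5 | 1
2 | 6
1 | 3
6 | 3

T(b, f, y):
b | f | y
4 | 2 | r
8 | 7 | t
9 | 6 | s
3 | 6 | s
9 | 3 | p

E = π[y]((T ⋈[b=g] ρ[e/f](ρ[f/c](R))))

Subexpression sizes:
  T → 5
  R → 4
  ρ[f/c](R) → 4
  ρ[e/f](ρ[f/c](R)) → 4
  (T ⋈[b=g] ρ[e/f](ρ[f/c](R))) → 2
  π[y]((T ⋈[b=g] ρ[e/f](ρ[f/c](R)))) → 2

|E| = 2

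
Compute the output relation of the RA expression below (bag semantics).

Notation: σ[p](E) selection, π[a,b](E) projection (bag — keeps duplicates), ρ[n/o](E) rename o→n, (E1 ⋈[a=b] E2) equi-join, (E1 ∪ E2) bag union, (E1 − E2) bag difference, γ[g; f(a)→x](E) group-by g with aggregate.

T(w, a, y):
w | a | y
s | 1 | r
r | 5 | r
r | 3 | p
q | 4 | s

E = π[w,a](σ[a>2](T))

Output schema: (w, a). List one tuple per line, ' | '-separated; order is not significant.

Stepwise |·|:
  T → 4
  σ[a>2](T) → 3
  π[w,a](σ[a>2](T)) → 3

== RESULT ==
w | a
q | 4
r | 3
r | 5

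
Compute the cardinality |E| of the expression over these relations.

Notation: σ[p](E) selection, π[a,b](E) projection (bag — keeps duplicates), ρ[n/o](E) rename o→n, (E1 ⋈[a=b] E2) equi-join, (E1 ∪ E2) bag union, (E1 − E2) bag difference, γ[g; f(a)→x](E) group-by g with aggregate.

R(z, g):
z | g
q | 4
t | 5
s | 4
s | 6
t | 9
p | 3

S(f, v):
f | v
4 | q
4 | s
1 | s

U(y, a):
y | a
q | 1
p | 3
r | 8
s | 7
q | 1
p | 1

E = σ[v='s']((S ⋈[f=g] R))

Subexpression sizes:
  S → 3
  R → 6
  (S ⋈[f=g] R) → 4
  σ[v='s']((S ⋈[f=g] R)) → 2

|E| = 2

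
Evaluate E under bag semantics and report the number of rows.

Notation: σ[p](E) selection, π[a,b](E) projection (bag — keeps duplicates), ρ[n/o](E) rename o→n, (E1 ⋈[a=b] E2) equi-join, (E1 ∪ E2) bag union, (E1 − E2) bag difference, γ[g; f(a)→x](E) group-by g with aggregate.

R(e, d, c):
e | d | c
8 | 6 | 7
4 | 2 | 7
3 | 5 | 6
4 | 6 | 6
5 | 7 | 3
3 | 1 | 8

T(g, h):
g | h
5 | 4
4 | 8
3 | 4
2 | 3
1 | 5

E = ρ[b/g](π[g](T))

Stepwise |·|:
  T → 5
  π[g](T) → 5
  ρ[b/g](π[g](T)) → 5

|E| = 5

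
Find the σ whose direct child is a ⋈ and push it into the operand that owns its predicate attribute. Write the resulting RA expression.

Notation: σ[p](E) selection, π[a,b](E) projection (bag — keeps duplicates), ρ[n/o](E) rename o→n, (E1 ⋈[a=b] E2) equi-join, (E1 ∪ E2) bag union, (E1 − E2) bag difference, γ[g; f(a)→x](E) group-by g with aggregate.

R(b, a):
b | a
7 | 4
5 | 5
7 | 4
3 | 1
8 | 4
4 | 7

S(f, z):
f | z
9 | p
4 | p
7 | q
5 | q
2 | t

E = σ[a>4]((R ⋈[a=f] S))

σ filters on a, owned by the left side.
E' = (σ[a>4](R) ⋈[a=f] S)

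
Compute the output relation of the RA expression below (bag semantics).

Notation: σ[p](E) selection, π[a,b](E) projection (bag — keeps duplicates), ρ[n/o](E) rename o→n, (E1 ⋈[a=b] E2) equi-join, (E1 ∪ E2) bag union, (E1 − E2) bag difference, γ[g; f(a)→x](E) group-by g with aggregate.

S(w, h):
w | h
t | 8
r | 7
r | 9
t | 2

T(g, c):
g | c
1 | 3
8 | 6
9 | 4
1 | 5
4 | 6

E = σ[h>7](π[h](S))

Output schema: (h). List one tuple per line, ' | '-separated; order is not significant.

Row counts bottom-up:
  S → 4
  π[h](S) → 4
  σ[h>7](π[h](S)) → 2

== RESULT ==
h
8
9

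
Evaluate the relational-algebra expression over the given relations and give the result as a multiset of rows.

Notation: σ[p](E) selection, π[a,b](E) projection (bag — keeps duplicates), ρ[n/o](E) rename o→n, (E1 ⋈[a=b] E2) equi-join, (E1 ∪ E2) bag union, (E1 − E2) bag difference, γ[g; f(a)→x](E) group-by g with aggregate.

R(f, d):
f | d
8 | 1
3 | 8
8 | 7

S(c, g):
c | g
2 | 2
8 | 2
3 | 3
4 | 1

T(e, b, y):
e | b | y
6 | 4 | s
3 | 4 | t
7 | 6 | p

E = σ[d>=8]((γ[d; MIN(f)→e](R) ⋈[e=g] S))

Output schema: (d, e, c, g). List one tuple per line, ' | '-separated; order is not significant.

Subexpression sizes:
  R → 3
  γ[d; MIN(f)→e](R) → 3
  S → 4
  (γ[d; MIN(f)→e](R) ⋈[e=g] S) → 1
  σ[d>=8]((γ[d; MIN(f)→e](R) ⋈[e=g] S)) → 1

== RESULT ==
d | e | c | g
8 | 3 | 3 | 3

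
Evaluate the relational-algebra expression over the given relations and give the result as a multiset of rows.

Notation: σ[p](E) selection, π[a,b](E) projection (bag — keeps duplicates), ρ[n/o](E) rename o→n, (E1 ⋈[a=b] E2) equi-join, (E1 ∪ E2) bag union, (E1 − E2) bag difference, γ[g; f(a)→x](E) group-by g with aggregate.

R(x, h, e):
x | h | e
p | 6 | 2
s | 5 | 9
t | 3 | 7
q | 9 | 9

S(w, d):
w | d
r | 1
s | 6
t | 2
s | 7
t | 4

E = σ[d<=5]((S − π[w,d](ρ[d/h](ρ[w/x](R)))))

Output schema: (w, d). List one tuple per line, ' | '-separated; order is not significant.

Subexpression sizes:
  S → 5
  R → 4
  ρ[w/x](R) → 4
  ρ[d/h](ρ[w/x](R)) → 4
  π[w,d](ρ[d/h](ρ[w/x](R))) → 4
  (S − π[w,d](ρ[d/h](ρ[w/x](R)))) → 5
  σ[d<=5]((S − π[w,d](ρ[d/h](ρ[w/x](R))))) → 3

== RESULT ==
w | d
r | 1
t | 2
t | 4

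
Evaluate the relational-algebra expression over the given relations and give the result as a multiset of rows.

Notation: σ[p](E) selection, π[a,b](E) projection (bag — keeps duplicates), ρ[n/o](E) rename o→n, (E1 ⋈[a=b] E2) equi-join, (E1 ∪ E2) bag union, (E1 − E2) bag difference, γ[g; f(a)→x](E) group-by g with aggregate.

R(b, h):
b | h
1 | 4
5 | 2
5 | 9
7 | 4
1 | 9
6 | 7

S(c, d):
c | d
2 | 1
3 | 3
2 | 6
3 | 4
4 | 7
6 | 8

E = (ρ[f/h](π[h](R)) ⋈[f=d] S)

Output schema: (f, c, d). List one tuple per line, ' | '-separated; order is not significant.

Row counts bottom-up:
  R → 6
  π[h](R) → 6
  ρ[f/h](π[h](R)) → 6
  S → 6
  (ρ[f/h](π[h](R)) ⋈[f=d] S) → 3

== RESULT ==
f | c | d
4 | 3 | 4
4 | 3 | 4
7 | 4 | 7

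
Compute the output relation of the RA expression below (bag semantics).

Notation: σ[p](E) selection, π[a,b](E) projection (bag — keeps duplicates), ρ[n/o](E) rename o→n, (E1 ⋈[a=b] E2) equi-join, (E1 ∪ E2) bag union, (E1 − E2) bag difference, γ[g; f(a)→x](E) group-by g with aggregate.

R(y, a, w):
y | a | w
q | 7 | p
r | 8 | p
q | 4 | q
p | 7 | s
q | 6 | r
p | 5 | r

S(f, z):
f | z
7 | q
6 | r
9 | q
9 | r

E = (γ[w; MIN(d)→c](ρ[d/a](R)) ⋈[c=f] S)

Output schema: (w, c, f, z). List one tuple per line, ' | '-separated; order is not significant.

Per-node cardinality:
  R → 6
  ρ[d/a](R) → 6
  γ[w; MIN(d)→c](ρ[d/a](R)) → 4
  S → 4
  (γ[w; MIN(d)→c](ρ[d/a](R)) ⋈[c=f] S) → 2

== RESULT ==
w | c | f | z
p | 7 | 7 | q
s | 7 | 7 | q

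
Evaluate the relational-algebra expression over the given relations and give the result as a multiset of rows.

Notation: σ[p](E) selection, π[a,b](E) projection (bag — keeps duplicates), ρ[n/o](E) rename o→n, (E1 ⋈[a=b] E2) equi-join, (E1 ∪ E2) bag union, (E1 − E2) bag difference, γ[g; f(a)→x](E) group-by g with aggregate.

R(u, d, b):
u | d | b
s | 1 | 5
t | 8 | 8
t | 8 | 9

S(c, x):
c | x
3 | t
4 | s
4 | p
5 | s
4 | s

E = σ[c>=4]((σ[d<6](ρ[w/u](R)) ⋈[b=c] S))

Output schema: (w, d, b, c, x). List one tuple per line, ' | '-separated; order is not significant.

Subexpression sizes:
  R → 3
  ρ[w/u](R) → 3
  σ[d<6](ρ[w/u](R)) → 1
  S → 5
  (σ[d<6](ρ[w/u](R)) ⋈[b=c] S) → 1
  σ[c>=4]((σ[d<6](ρ[w/u](R)) ⋈[b=c] S)) → 1

== RESULT ==
w | d | b | c | x
s | 1 | 5 | 5 | s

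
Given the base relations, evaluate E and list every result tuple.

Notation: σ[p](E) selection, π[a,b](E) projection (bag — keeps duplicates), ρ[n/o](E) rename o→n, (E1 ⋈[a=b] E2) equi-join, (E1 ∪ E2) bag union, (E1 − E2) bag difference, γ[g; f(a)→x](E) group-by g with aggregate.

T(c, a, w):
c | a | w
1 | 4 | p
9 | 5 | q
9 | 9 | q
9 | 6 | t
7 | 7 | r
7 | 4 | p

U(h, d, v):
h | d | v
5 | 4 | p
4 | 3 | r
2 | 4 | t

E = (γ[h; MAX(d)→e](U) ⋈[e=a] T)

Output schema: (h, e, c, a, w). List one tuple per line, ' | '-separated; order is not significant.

Subexpression sizes:
  U → 3
  γ[h; MAX(d)→e](U) → 3
  T → 6
  (γ[h; MAX(d)→e](U) ⋈[e=a] T) → 4

== RESULT ==
h | e | c | a | w
2 | 4 | 1 | 4 | p
2 | 4 | 7 | 4 | p
5 | 4 | 1 | 4 | p
5 | 4 | 7 | 4 | p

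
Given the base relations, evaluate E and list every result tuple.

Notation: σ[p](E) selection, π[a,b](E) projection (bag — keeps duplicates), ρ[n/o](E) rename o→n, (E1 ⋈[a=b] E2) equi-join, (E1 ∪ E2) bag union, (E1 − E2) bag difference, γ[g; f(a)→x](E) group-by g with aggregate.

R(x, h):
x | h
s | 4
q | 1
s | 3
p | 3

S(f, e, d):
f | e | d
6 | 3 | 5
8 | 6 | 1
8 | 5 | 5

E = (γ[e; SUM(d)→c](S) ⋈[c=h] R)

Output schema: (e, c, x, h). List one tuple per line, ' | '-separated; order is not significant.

Stepwise |·|:
  S → 3
  γ[e; SUM(d)→c](S) → 3
  R → 4
  (γ[e; SUM(d)→c](S) ⋈[c=h] R) → 1

== RESULT ==
e | c | x | h
6 | 1 | q | 1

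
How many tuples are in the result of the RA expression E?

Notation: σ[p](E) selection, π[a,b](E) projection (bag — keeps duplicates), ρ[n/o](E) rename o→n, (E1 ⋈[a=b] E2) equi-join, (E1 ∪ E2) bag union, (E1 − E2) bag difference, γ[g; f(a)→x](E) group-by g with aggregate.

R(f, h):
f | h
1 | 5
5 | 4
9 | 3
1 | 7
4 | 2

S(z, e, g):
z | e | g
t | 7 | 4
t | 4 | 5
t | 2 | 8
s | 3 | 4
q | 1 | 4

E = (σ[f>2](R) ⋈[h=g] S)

Stepwise |·|:
  R → 5
  σ[f>2](R) → 3
  S → 5
  (σ[f>2](R) ⋈[h=g] S) → 3

|E| = 3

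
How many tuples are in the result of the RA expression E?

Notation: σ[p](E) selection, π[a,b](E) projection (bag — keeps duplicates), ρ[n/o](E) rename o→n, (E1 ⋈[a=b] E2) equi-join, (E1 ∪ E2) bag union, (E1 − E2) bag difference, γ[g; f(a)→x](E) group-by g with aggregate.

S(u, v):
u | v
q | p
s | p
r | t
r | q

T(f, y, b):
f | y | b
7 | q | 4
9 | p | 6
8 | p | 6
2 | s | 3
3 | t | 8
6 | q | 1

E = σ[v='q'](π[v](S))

Per-node cardinality:
  S → 4
  π[v](S) → 4
  σ[v='q'](π[v](S)) → 1

|E| = 1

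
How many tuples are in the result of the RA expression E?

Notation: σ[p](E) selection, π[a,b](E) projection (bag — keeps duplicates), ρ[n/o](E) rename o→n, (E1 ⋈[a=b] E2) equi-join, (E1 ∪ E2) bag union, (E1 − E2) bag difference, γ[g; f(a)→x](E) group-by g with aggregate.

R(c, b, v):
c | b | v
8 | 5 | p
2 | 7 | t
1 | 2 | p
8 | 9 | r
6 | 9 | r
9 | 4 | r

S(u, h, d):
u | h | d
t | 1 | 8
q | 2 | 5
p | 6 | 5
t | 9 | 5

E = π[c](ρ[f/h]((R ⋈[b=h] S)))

Per-node cardinality:
  R → 6
  S → 4
  (R ⋈[b=h] S) → 3
  ρ[f/h]((R ⋈[b=h] S)) → 3
  π[c](ρ[f/h]((R ⋈[b=h] S))) → 3

|E| = 3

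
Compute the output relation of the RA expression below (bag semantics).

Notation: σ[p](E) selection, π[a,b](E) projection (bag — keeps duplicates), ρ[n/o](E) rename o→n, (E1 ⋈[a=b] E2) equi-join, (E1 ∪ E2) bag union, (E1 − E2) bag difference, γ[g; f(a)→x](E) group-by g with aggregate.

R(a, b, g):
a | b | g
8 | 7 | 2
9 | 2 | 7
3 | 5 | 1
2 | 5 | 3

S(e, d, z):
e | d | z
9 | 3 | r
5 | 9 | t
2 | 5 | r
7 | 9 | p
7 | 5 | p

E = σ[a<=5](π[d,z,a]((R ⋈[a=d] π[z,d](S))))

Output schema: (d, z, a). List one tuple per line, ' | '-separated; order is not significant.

Subexpression sizes:
  R → 4
  S → 5
  π[z,d](S) → 5
  (R ⋈[a=d] π[z,d](S)) → 3
  π[d,z,a]((R ⋈[a=d] π[z,d](S))) → 3
  σ[a<=5](π[d,z,a]((R ⋈[a=d] π[z,d](S)))) → 1

== RESULT ==
d | z | a
3 | r | 3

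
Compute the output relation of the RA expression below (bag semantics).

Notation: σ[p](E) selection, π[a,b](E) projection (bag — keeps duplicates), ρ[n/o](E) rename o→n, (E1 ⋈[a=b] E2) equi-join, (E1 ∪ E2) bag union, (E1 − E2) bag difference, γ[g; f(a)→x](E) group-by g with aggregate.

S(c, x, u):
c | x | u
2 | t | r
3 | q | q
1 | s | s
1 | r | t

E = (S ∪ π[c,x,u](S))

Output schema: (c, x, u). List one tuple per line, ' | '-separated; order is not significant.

Subexpression sizes:
  S → 4
  S → 4
  π[c,x,u](S) → 4
  (S ∪ π[c,x,u](S)) → 8

== RESULT ==
c | x | u
1 | r | t
1 | r | t
1 | s | s
1 | s | s
2 | t | r
2 | t | r
3 | q | q
3 | q | q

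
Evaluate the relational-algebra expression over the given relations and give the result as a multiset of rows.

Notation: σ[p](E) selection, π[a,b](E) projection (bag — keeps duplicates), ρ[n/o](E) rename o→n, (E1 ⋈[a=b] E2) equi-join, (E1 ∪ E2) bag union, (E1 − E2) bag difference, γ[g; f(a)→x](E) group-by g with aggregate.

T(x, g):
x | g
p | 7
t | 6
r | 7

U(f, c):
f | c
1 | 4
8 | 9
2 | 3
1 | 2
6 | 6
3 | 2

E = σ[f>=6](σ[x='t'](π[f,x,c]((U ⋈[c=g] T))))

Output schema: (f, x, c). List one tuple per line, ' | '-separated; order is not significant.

Per-node cardinality:
  U → 6
  T → 3
  (U ⋈[c=g] T) → 1
  π[f,x,c]((U ⋈[c=g] T)) → 1
  σ[x='t'](π[f,x,c]((U ⋈[c=g] T))) → 1
  σ[f>=6](σ[x='t'](π[f,x,c]((U ⋈[c=g] T)))) → 1

== RESULT ==
f | x | c
6 | t | 6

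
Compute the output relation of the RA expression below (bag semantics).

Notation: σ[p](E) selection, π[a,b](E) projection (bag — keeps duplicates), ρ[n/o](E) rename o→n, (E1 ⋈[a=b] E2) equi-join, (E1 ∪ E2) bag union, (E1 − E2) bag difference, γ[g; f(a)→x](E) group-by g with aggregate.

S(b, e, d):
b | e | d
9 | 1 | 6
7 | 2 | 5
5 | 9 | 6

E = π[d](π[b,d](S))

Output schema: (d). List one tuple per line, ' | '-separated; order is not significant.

Stepwise |·|:
  S → 3
  π[b,d](S) → 3
  π[d](π[b,d](S)) → 3

== RESULT ==
d
5
6
6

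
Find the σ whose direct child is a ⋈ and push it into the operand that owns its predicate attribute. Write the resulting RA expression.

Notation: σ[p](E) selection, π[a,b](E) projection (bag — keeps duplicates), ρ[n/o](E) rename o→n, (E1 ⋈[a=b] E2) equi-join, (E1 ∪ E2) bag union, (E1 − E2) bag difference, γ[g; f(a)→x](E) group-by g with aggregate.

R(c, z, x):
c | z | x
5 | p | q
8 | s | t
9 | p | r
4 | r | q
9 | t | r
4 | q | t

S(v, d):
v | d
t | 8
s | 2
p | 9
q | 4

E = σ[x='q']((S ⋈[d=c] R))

σ filters on x, owned by the right side.
E' = (S ⋈[d=c] σ[x='q'](R))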